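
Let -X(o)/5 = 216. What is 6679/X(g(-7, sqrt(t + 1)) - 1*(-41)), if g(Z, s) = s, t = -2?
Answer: -6679/1080 ≈ -6.1843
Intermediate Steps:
X(o) = -1080 (X(o) = -5*216 = -1080)
6679/X(g(-7, sqrt(t + 1)) - 1*(-41)) = 6679/(-1080) = 6679*(-1/1080) = -6679/1080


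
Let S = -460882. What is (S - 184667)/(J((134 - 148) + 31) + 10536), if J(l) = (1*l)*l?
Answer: -645549/10825 ≈ -59.635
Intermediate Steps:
J(l) = l**2 (J(l) = l*l = l**2)
(S - 184667)/(J((134 - 148) + 31) + 10536) = (-460882 - 184667)/(((134 - 148) + 31)**2 + 10536) = -645549/((-14 + 31)**2 + 10536) = -645549/(17**2 + 10536) = -645549/(289 + 10536) = -645549/10825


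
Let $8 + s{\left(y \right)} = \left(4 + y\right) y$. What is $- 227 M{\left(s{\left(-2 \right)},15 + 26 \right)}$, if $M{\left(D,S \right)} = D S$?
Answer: $111684$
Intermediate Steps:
$s{\left(y \right)} = -8 + y \left(4 + y\right)$ ($s{\left(y \right)} = -8 + \left(4 + y\right) y = -8 + y \left(4 + y\right)$)
$- 227 M{\left(s{\left(-2 \right)},15 + 26 \right)} = - 227 \left(-8 + \left(-2\right)^{2} + 4 \left(-2\right)\right) \left(15 + 26\right) = - 227 \left(-8 + 4 - 8\right) 41 = - 227 \left(\left(-12\right) 41\right) = \left(-227\right) \left(-492\right) = 111684$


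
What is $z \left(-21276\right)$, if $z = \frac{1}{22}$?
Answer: $- \frac{10638}{11} \approx -967.09$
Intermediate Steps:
$z = \frac{1}{22} \approx 0.045455$
$z \left(-21276\right) = \frac{1}{22} \left(-21276\right) = - \frac{10638}{11}$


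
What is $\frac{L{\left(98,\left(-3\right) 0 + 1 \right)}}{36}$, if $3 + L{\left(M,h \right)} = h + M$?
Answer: $\frac{8}{3} \approx 2.6667$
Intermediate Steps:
$L{\left(M,h \right)} = -3 + M + h$ ($L{\left(M,h \right)} = -3 + \left(h + M\right) = -3 + \left(M + h\right) = -3 + M + h$)
$\frac{L{\left(98,\left(-3\right) 0 + 1 \right)}}{36} = \frac{-3 + 98 + \left(\left(-3\right) 0 + 1\right)}{36} = \left(-3 + 98 + \left(0 + 1\right)\right) \frac{1}{36} = \left(-3 + 98 + 1\right) \frac{1}{36} = 96 \cdot \frac{1}{36} = \frac{8}{3}$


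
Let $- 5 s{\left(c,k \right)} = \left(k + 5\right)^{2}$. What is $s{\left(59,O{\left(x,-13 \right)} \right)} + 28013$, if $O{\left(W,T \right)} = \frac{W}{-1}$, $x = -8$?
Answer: $\frac{139896}{5} \approx 27979.0$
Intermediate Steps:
$O{\left(W,T \right)} = - W$ ($O{\left(W,T \right)} = W \left(-1\right) = - W$)
$s{\left(c,k \right)} = - \frac{\left(5 + k\right)^{2}}{5}$ ($s{\left(c,k \right)} = - \frac{\left(k + 5\right)^{2}}{5} = - \frac{\left(5 + k\right)^{2}}{5}$)
$s{\left(59,O{\left(x,-13 \right)} \right)} + 28013 = - \frac{\left(5 - -8\right)^{2}}{5} + 28013 = - \frac{\left(5 + 8\right)^{2}}{5} + 28013 = - \frac{13^{2}}{5} + 28013 = \left(- \frac{1}{5}\right) 169 + 28013 = - \frac{169}{5} + 28013 = \frac{139896}{5}$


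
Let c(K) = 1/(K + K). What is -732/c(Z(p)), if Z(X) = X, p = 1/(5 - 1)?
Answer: -366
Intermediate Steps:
p = ¼ (p = 1/4 = ¼ ≈ 0.25000)
c(K) = 1/(2*K)
-732/c(Z(p)) = -732/(1/(2*(¼))) = -732/((½)*4) = -732/2 = -732*½ = -366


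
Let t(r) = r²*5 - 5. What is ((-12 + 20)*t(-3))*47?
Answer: 15040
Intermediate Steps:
t(r) = -5 + 5*r² (t(r) = 5*r² - 5 = -5 + 5*r²)
((-12 + 20)*t(-3))*47 = ((-12 + 20)*(-5 + 5*(-3)²))*47 = (8*(-5 + 5*9))*47 = (8*(-5 + 45))*47 = (8*40)*47 = 320*47 = 15040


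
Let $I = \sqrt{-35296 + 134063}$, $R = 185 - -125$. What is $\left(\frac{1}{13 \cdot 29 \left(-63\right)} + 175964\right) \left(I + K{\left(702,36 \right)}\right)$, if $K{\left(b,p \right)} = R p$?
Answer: $\frac{5182357994120}{2639} + \frac{4179320963 \sqrt{98767}}{23751} \approx 2.0191 \cdot 10^{9}$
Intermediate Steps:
$R = 310$ ($R = 185 + 125 = 310$)
$I = \sqrt{98767} \approx 314.27$
$K{\left(b,p \right)} = 310 p$
$\left(\frac{1}{13 \cdot 29 \left(-63\right)} + 175964\right) \left(I + K{\left(702,36 \right)}\right) = \left(\frac{1}{13 \cdot 29 \left(-63\right)} + 175964\right) \left(\sqrt{98767} + 310 \cdot 36\right) = \left(\frac{1}{377 \left(-63\right)} + 175964\right) \left(\sqrt{98767} + 11160\right) = \left(\frac{1}{-23751} + 175964\right) \left(11160 + \sqrt{98767}\right) = \left(- \frac{1}{23751} + 175964\right) \left(11160 + \sqrt{98767}\right) = \frac{4179320963 \left(11160 + \sqrt{98767}\right)}{23751} = \frac{5182357994120}{2639} + \frac{4179320963 \sqrt{98767}}{23751}$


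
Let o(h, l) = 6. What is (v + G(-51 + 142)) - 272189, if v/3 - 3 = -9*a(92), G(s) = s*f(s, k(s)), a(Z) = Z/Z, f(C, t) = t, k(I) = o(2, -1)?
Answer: -271661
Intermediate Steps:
k(I) = 6
a(Z) = 1
G(s) = 6*s (G(s) = s*6 = 6*s)
v = -18 (v = 9 + 3*(-9*1) = 9 + 3*(-9) = 9 - 27 = -18)
(v + G(-51 + 142)) - 272189 = (-18 + 6*(-51 + 142)) - 272189 = (-18 + 6*91) - 272189 = (-18 + 546) - 272189 = 528 - 272189 = -271661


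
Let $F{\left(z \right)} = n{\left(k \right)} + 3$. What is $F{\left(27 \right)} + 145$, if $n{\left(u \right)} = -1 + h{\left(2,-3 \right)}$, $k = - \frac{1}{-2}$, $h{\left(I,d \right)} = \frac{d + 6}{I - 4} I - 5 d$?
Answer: $159$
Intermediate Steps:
$h{\left(I,d \right)} = - 5 d + \frac{I \left(6 + d\right)}{-4 + I}$ ($h{\left(I,d \right)} = \frac{6 + d}{-4 + I} I - 5 d = \frac{I \left(6 + d\right)}{-4 + I} - 5 d = - 5 d + \frac{I \left(6 + d\right)}{-4 + I}$)
$k = \frac{1}{2}$ ($k = \left(-1\right) \left(- \frac{1}{2}\right) = \frac{1}{2} \approx 0.5$)
$n{\left(u \right)} = 11$ ($n{\left(u \right)} = -1 + \frac{2 \left(3 \cdot 2 + 10 \left(-3\right) - 4 \left(-3\right)\right)}{-4 + 2} = -1 + \frac{2 \left(6 - 30 + 12\right)}{-2} = -1 + 2 \left(- \frac{1}{2}\right) \left(-12\right) = -1 + 12 = 11$)
$F{\left(z \right)} = 14$ ($F{\left(z \right)} = 11 + 3 = 14$)
$F{\left(27 \right)} + 145 = 14 + 145 = 159$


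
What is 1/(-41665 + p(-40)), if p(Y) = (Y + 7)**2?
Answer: -1/40576 ≈ -2.4645e-5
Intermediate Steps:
p(Y) = (7 + Y)**2
1/(-41665 + p(-40)) = 1/(-41665 + (7 - 40)**2) = 1/(-41665 + (-33)**2) = 1/(-41665 + 1089) = 1/(-40576) = -1/40576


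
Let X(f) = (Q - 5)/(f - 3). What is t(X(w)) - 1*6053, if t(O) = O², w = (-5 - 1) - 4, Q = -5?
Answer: -1022857/169 ≈ -6052.4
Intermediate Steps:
w = -10 (w = -6 - 4 = -10)
X(f) = -10/(-3 + f) (X(f) = (-5 - 5)/(f - 3) = -10/(-3 + f))
t(X(w)) - 1*6053 = (-10/(-3 - 10))² - 1*6053 = (-10/(-13))² - 6053 = (-10*(-1/13))² - 6053 = (10/13)² - 6053 = 100/169 - 6053 = -1022857/169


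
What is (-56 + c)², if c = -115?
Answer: 29241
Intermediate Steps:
(-56 + c)² = (-56 - 115)² = (-171)² = 29241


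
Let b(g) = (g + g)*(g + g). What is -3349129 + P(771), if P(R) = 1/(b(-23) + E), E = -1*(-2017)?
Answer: -13841950156/4133 ≈ -3.3491e+6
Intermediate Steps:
E = 2017
b(g) = 4*g**2 (b(g) = (2*g)*(2*g) = 4*g**2)
P(R) = 1/4133 (P(R) = 1/(4*(-23)**2 + 2017) = 1/(4*529 + 2017) = 1/(2116 + 2017) = 1/4133)
-3349129 + P(771) = -3349129 + 1/4133 = -13841950156/4133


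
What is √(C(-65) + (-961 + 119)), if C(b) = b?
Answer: I*√907 ≈ 30.116*I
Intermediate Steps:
√(C(-65) + (-961 + 119)) = √(-65 + (-961 + 119)) = √(-65 - 842) = √(-907) = I*√907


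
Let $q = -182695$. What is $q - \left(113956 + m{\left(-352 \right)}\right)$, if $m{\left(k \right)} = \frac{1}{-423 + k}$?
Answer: $- \frac{229904524}{775} \approx -2.9665 \cdot 10^{5}$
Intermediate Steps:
$q - \left(113956 + m{\left(-352 \right)}\right) = -182695 - \left(113956 + \frac{1}{-423 - 352}\right) = -182695 - \frac{88315899}{775} = - \frac{229904524}{775}$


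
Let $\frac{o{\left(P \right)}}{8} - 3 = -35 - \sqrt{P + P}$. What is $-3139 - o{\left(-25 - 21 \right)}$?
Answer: $-2883 + 16 i \sqrt{23} \approx -2883.0 + 76.733 i$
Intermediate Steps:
$o{\left(P \right)} = -256 - 8 \sqrt{2} \sqrt{P}$ ($o{\left(P \right)} = 24 + 8 \left(-35 - \sqrt{P + P}\right) = 24 + 8 \left(-35 - \sqrt{2 P}\right) = 24 + 8 \left(-35 - \sqrt{2} \sqrt{P}\right) = 24 - \left(280 + 8 \sqrt{2} \sqrt{P}\right) = -256 - 8 \sqrt{2} \sqrt{P}$)
$-3139 - o{\left(-25 - 21 \right)} = -3139 - \left(-256 - 8 \sqrt{2} \sqrt{-25 - 21}\right) = -3139 - \left(-256 - 8 \sqrt{2} \sqrt{-46}\right) = -3139 - \left(-256 - 8 \sqrt{2} i \sqrt{46}\right) = -3139 - \left(-256 - 16 i \sqrt{23}\right) = -3139 + \left(256 + 16 i \sqrt{23}\right) = -2883 + 16 i \sqrt{23}$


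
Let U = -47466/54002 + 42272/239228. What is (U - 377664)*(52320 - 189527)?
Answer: 83678624342811367877/1614848807 ≈ 5.1818e+10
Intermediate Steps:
U = -1134052963/1614848807 (U = -47466*1/54002 + 42272*(1/239228) = -23733/27001 + 10568/59807 = -1134052963/1614848807 ≈ -0.70227)
(U - 377664)*(52320 - 189527) = (-1134052963/1614848807 - 377664)*(52320 - 189527) = -609871393899811/1614848807*(-137207) = 83678624342811367877/1614848807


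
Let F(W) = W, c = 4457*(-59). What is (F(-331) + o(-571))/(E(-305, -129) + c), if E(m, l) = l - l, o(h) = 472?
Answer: -141/262963 ≈ -0.00053620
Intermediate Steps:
E(m, l) = 0
c = -262963
(F(-331) + o(-571))/(E(-305, -129) + c) = (-331 + 472)/(0 - 262963) = 141/(-262963) = 141*(-1/262963) = -141/262963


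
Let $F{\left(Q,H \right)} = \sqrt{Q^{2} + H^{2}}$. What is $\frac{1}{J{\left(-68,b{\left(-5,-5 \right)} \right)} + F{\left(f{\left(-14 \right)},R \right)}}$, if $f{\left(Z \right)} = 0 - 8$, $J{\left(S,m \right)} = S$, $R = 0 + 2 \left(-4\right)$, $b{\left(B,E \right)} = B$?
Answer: $- \frac{17}{1124} - \frac{\sqrt{2}}{562} \approx -0.017641$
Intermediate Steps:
$R = -8$ ($R = 0 - 8 = -8$)
$f{\left(Z \right)} = -8$ ($f{\left(Z \right)} = 0 - 8 = -8$)
$F{\left(Q,H \right)} = \sqrt{H^{2} + Q^{2}}$
$\frac{1}{J{\left(-68,b{\left(-5,-5 \right)} \right)} + F{\left(f{\left(-14 \right)},R \right)}} = \frac{1}{-68 + \sqrt{\left(-8\right)^{2} + \left(-8\right)^{2}}} = \frac{1}{-68 + \sqrt{64 + 64}} = \frac{1}{-68 + \sqrt{128}} = \frac{1}{-68 + 8 \sqrt{2}}$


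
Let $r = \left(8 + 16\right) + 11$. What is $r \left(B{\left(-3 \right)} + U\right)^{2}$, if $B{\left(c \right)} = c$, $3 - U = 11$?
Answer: $4235$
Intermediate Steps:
$U = -8$ ($U = 3 - 11 = -8$)
$r = 35$ ($r = 24 + 11 = 35$)
$r \left(B{\left(-3 \right)} + U\right)^{2} = 35 \left(-3 - 8\right)^{2} = 35 \left(-11\right)^{2} = 35 \cdot 121 = 4235$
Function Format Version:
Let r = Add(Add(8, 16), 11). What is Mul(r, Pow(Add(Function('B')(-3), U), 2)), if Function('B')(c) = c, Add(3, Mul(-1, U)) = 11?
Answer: 4235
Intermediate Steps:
U = -8 (U = Add(3, Mul(-1, 11)) = Add(3, -11) = -8)
r = 35 (r = Add(24, 11) = 35)
Mul(r, Pow(Add(Function('B')(-3), U), 2)) = Mul(35, Pow(Add(-3, -8), 2)) = Mul(35, Pow(-11, 2)) = Mul(35, 121) = 4235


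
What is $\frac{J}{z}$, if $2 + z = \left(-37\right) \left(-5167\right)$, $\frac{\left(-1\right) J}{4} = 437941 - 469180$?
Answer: $\frac{124956}{191177} \approx 0.65361$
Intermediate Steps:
$J = 124956$ ($J = - 4 \left(437941 - 469180\right) = \left(-4\right) \left(-31239\right) = 124956$)
$z = 191177$ ($z = -2 - -191179 = -2 + 191179 = 191177$)
$\frac{J}{z} = \frac{124956}{191177}$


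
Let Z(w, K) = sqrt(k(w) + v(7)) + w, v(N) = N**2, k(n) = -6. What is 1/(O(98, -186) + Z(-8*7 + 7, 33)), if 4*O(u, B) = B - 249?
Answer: -2524/397473 - 16*sqrt(43)/397473 ≈ -0.0066141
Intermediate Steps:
O(u, B) = -249/4 + B/4 (O(u, B) = (B - 249)/4 = (-249 + B)/4 = -249/4 + B/4)
Z(w, K) = w + sqrt(43) (Z(w, K) = sqrt(-6 + 7**2) + w = sqrt(-6 + 49) + w = sqrt(43) + w = w + sqrt(43))
1/(O(98, -186) + Z(-8*7 + 7, 33)) = 1/((-249/4 + (1/4)*(-186)) + ((-8*7 + 7) + sqrt(43))) = 1/((-249/4 - 93/2) + ((-56 + 7) + sqrt(43))) = 1/(-435/4 + (-49 + sqrt(43))) = 1/(-631/4 + sqrt(43))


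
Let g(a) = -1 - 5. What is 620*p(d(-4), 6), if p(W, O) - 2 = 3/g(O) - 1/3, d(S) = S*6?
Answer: 2170/3 ≈ 723.33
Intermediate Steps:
g(a) = -6
d(S) = 6*S
p(W, O) = 7/6 (p(W, O) = 2 + (3/(-6) - 1/3) = 2 + (3*(-1/6) - 1*1/3) = 2 + (-1/2 - 1/3) = 2 - 5/6 = 7/6)
620*p(d(-4), 6) = 620*(7/6) = 2170/3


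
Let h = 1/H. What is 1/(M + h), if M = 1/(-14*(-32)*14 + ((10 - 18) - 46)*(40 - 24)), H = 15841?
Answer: 85668128/21249 ≈ 4031.6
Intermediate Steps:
h = 1/15841 ≈ 6.3127e-5
M = 1/5408 (M = 1/(448*14 + (-8 - 46)*16) = 1/(6272 - 54*16) = 1/(6272 - 864) = 1/5408 ≈ 0.00018491)
1/(M + h) = 1/(1/5408 + 1/15841) = 1/(21249/85668128) = 85668128/21249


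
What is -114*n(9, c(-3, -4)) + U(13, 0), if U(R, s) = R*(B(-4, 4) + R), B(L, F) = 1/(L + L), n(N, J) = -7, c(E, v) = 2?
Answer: 7723/8 ≈ 965.38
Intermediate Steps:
B(L, F) = 1/(2*L)
U(R, s) = R*(-1/8 + R) (U(R, s) = R*((1/2)/(-4) + R) = R*((1/2)*(-1/4) + R) = R*(-1/8 + R))
-114*n(9, c(-3, -4)) + U(13, 0) = -114*(-7) + 13*(-1/8 + 13) = 798 + 13*(103/8) = 798 + 1339/8 = 7723/8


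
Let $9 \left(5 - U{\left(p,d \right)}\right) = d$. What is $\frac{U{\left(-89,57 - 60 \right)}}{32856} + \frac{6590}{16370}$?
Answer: $\frac{8122813}{20169477} \approx 0.40273$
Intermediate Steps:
$U{\left(p,d \right)} = 5 - \frac{d}{9}$
$\frac{U{\left(-89,57 - 60 \right)}}{32856} + \frac{6590}{16370} = \frac{5 - \frac{57 - 60}{9}}{32856} + \frac{6590}{16370} = \left(5 - \frac{57 - 60}{9}\right) \frac{1}{32856} + 6590 \cdot \frac{1}{16370} = \left(5 - - \frac{1}{3}\right) \frac{1}{32856} + \frac{659}{1637} = \left(5 + \frac{1}{3}\right) \frac{1}{32856} + \frac{659}{1637} = \frac{16}{3} \cdot \frac{1}{32856} + \frac{659}{1637} = \frac{2}{12321} + \frac{659}{1637} = \frac{8122813}{20169477}$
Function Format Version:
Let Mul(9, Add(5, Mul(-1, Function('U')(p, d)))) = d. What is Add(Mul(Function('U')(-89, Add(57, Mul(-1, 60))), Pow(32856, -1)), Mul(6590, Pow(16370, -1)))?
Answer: Rational(8122813, 20169477) ≈ 0.40273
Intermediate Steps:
Function('U')(p, d) = Add(5, Mul(Rational(-1, 9), d))
Add(Mul(Function('U')(-89, Add(57, Mul(-1, 60))), Pow(32856, -1)), Mul(6590, Pow(16370, -1))) = Add(Mul(Add(5, Mul(Rational(-1, 9), Add(57, Mul(-1, 60)))), Pow(32856, -1)), Mul(6590, Pow(16370, -1))) = Add(Mul(Add(5, Mul(Rational(-1, 9), Add(57, -60))), Rational(1, 32856)), Mul(6590, Rational(1, 16370))) = Add(Mul(Add(5, Mul(Rational(-1, 9), -3)), Rational(1, 32856)), Rational(659, 1637)) = Add(Mul(Add(5, Rational(1, 3)), Rational(1, 32856)), Rational(659, 1637)) = Add(Mul(Rational(16, 3), Rational(1, 32856)), Rational(659, 1637)) = Add(Rational(2, 12321), Rational(659, 1637)) = Rational(8122813, 20169477)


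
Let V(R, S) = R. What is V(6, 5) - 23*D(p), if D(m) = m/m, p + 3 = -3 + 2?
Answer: -17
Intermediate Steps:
p = -4 (p = -3 + (-3 + 2) = -3 - 1 = -4)
D(m) = 1
V(6, 5) - 23*D(p) = 6 - 23*1 = 6 - 23 = -17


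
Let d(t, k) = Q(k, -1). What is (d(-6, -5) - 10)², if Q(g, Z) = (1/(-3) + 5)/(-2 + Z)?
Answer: 10816/81 ≈ 133.53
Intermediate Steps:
Q(g, Z) = 14/(3*(-2 + Z)) (Q(g, Z) = (-⅓ + 5)/(-2 + Z) = 14/(3*(-2 + Z)))
d(t, k) = -14/9 (d(t, k) = 14/(3*(-2 - 1)) = (14/3)/(-3) = (14/3)*(-⅓) = -14/9)
(d(-6, -5) - 10)² = (-14/9 - 10)² = (-104/9)² = 10816/81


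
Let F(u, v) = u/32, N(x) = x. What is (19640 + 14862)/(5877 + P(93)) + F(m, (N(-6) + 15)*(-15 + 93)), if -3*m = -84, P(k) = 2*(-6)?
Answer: 317071/46920 ≈ 6.7577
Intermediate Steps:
P(k) = -12
m = 28 (m = -⅓*(-84) = 28)
F(u, v) = u/32 (F(u, v) = u*(1/32) = u/32)
(19640 + 14862)/(5877 + P(93)) + F(m, (N(-6) + 15)*(-15 + 93)) = (19640 + 14862)/(5877 - 12) + (1/32)*28 = 34502/5865 + 7/8 = 317071/46920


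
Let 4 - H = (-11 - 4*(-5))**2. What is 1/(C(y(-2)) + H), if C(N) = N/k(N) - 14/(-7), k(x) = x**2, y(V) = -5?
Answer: -5/376 ≈ -0.013298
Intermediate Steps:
H = -77 (H = 4 - (-11 - 4*(-5))**2 = 4 - (-11 + 20)**2 = 4 - 1*9**2 = 4 - 1*81 = 4 - 81 = -77)
C(N) = 2 + 1/N (C(N) = N/(N**2) - 14/(-7) = N/N**2 - 14*(-1/7) = 1/N + 2 = 2 + 1/N)
1/(C(y(-2)) + H) = 1/((2 + 1/(-5)) - 77) = 1/((2 - 1/5) - 77) = 1/(9/5 - 77) = 1/(-376/5) = -5/376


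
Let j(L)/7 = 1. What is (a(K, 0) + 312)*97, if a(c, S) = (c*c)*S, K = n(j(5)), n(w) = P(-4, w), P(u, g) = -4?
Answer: 30264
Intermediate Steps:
j(L) = 7 (j(L) = 7*1 = 7)
n(w) = -4
K = -4
a(c, S) = S*c² (a(c, S) = c²*S = S*c²)
(a(K, 0) + 312)*97 = (0*(-4)² + 312)*97 = (0*16 + 312)*97 = (0 + 312)*97 = 312*97 = 30264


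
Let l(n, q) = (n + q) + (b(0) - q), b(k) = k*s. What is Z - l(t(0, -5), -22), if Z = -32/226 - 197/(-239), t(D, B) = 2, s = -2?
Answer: -35577/27007 ≈ -1.3173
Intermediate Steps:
b(k) = -2*k (b(k) = k*(-2) = -2*k)
Z = 18437/27007 (Z = -32*1/226 - 197*(-1/239) = -16/113 + 197/239 = 18437/27007 ≈ 0.68267)
l(n, q) = n (l(n, q) = (n + q) + (-2*0 - q) = (n + q) + (0 - q) = (n + q) - q = n)
Z - l(t(0, -5), -22) = 18437/27007 - 1*2 = 18437/27007 - 2 = -35577/27007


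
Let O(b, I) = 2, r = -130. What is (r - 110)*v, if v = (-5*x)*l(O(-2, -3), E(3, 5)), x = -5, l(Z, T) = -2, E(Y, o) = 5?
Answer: 12000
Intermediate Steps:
v = -50 (v = -5*(-5)*(-2) = 25*(-2) = -50)
(r - 110)*v = (-130 - 110)*(-50) = -240*(-50) = 12000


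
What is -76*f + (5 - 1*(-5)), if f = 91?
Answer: -6906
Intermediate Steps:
-76*f + (5 - 1*(-5)) = -76*91 + (5 - 1*(-5)) = -6916 + (5 + 5) = -6916 + 10 = -6906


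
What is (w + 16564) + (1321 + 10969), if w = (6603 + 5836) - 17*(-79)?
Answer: 42636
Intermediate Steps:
w = 13782 (w = 12439 + 1343 = 13782)
(w + 16564) + (1321 + 10969) = (13782 + 16564) + (1321 + 10969) = 30346 + 12290 = 42636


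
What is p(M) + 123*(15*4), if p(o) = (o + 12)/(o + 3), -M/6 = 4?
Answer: 51664/7 ≈ 7380.6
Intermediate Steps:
M = -24 (M = -6*4 = -24)
p(o) = (12 + o)/(3 + o)
p(M) + 123*(15*4) = (12 - 24)/(3 - 24) + 123*(15*4) = -12/(-21) + 123*60 = -1/21*(-12) + 7380 = 4/7 + 7380 = 51664/7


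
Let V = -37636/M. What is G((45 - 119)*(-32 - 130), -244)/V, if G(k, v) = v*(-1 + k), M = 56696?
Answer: 41456512072/9409 ≈ 4.4060e+6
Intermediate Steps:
V = -9409/14174 (V = -37636/56696 = -37636*1/56696 = -9409/14174 ≈ -0.66382)
G((45 - 119)*(-32 - 130), -244)/V = (-244*(-1 + (45 - 119)*(-32 - 130)))/(-9409/14174) = -244*(-1 - 74*(-162))*(-14174/9409) = -244*(-1 + 11988)*(-14174/9409) = -244*11987*(-14174/9409) = -2924828*(-14174/9409) = 41456512072/9409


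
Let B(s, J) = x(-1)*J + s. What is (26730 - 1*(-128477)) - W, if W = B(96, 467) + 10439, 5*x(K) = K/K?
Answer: 722893/5 ≈ 1.4458e+5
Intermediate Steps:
x(K) = 1/5 (x(K) = (K/K)/5 = (1/5)*1 = 1/5)
B(s, J) = s + J/5 (B(s, J) = J/5 + s = s + J/5)
W = 53142/5 (W = (96 + (1/5)*467) + 10439 = (96 + 467/5) + 10439 = 947/5 + 10439 = 53142/5 ≈ 10628.)
(26730 - 1*(-128477)) - W = (26730 - 1*(-128477)) - 1*53142/5 = (26730 + 128477) - 53142/5 = 155207 - 53142/5 = 722893/5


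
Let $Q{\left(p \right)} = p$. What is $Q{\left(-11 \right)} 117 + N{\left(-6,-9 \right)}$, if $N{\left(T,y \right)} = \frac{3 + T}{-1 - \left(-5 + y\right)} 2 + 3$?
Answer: $- \frac{16698}{13} \approx -1284.5$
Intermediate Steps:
$N{\left(T,y \right)} = 3 + \frac{2 \left(3 + T\right)}{4 - y}$ ($N{\left(T,y \right)} = \frac{3 + T}{4 - y} 2 + 3 = \frac{2 \left(3 + T\right)}{4 - y} + 3 = 3 + \frac{2 \left(3 + T\right)}{4 - y}$)
$Q{\left(-11 \right)} 117 + N{\left(-6,-9 \right)} = \left(-11\right) 117 + \frac{-18 - -12 + 3 \left(-9\right)}{-4 - 9} = -1287 + \frac{-18 + 12 - 27}{-13} = -1287 - - \frac{33}{13} = -1287 + \frac{33}{13} = - \frac{16698}{13}$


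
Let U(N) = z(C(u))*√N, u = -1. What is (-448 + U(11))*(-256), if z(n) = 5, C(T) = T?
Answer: 114688 - 1280*√11 ≈ 1.1044e+5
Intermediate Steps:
U(N) = 5*√N
(-448 + U(11))*(-256) = (-448 + 5*√11)*(-256) = 114688 - 1280*√11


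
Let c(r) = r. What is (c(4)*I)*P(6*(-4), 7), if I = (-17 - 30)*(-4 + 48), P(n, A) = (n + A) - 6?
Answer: 190256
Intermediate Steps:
P(n, A) = -6 + A + n (P(n, A) = (A + n) - 6 = -6 + A + n)
I = -2068 (I = -47*44 = -2068)
(c(4)*I)*P(6*(-4), 7) = (4*(-2068))*(-6 + 7 + 6*(-4)) = -8272*(-6 + 7 - 24) = -8272*(-23) = 190256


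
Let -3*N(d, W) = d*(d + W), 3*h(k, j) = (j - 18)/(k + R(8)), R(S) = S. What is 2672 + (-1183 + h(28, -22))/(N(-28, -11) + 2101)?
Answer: 125282177/46899 ≈ 2671.3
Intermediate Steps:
h(k, j) = (-18 + j)/(3*(8 + k)) (h(k, j) = ((j - 18)/(k + 8))/3 = ((-18 + j)/(8 + k))/3 = (-18 + j)/(3*(8 + k)))
N(d, W) = -d*(W + d)/3 (N(d, W) = -d*(d + W)/3 = -d*(W + d)/3)
2672 + (-1183 + h(28, -22))/(N(-28, -11) + 2101) = 2672 + (-1183 + (-18 - 22)/(3*(8 + 28)))/(-⅓*(-28)*(-11 - 28) + 2101) = 2672 + (-1183 + (⅓)*(-40)/36)/(-⅓*(-28)*(-39) + 2101) = 2672 + (-1183 + (⅓)*(1/36)*(-40))/(-364 + 2101) = 2672 + (-1183 - 10/27)/1737 = 2672 - 31951/27*1/1737 = 2672 - 31951/46899 = 125282177/46899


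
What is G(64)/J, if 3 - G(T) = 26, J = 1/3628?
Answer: -83444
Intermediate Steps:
J = 1/3628 ≈ 0.00027563
G(T) = -23 (G(T) = 3 - 1*26 = 3 - 26 = -23)
G(64)/J = -23/1/3628 = -23*3628 = -83444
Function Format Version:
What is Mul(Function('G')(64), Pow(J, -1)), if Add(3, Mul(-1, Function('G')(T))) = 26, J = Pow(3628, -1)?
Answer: -83444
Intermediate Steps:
J = Rational(1, 3628) ≈ 0.00027563
Function('G')(T) = -23 (Function('G')(T) = Add(3, Mul(-1, 26)) = Add(3, -26) = -23)
Mul(Function('G')(64), Pow(J, -1)) = Mul(-23, Pow(Rational(1, 3628), -1)) = Mul(-23, 3628) = -83444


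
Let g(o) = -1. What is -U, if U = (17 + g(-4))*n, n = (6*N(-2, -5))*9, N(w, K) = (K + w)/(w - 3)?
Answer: -6048/5 ≈ -1209.6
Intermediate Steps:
N(w, K) = (K + w)/(-3 + w)
n = 378/5 (n = (6*((-5 - 2)/(-3 - 2)))*9 = (6*(-7/(-5)))*9 = (6*(-⅕*(-7)))*9 = (6*(7/5))*9 = (42/5)*9 = 378/5 ≈ 75.600)
U = 6048/5 (U = (17 - 1)*(378/5) = 16*(378/5) = 6048/5 ≈ 1209.6)
-U = -1*6048/5 = -6048/5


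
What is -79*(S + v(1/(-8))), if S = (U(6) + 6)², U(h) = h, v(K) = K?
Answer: -90929/8 ≈ -11366.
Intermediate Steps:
S = 144 (S = (6 + 6)² = 12² = 144)
-79*(S + v(1/(-8))) = -79*(144 + 1/(-8)) = -79*(144 - ⅛) = -79*1151/8 = -90929/8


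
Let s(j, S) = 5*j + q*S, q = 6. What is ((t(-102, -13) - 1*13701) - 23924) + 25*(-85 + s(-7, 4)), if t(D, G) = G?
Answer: -40038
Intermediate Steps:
s(j, S) = 5*j + 6*S
((t(-102, -13) - 1*13701) - 23924) + 25*(-85 + s(-7, 4)) = ((-13 - 1*13701) - 23924) + 25*(-85 + (5*(-7) + 6*4)) = ((-13 - 13701) - 23924) + 25*(-85 + (-35 + 24)) = (-13714 - 23924) + 25*(-85 - 11) = -37638 + 25*(-96) = -37638 - 2400 = -40038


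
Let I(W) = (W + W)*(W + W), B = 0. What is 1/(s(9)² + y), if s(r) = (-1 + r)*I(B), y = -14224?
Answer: -1/14224 ≈ -7.0304e-5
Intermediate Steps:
I(W) = 4*W² (I(W) = (2*W)*(2*W) = 4*W²)
s(r) = 0 (s(r) = (-1 + r)*(4*0²) = (-1 + r)*(4*0) = (-1 + r)*0 = 0)
1/(s(9)² + y) = 1/(0² - 14224) = 1/(0 - 14224) = 1/(-14224) = -1/14224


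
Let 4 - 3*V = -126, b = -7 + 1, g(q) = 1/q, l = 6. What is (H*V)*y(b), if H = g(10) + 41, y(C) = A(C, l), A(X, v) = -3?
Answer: -5343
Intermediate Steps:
b = -6
y(C) = -3
H = 411/10 (H = 1/10 + 41 = ⅒ + 41 = 411/10 ≈ 41.100)
V = 130/3 (V = 4/3 - ⅓*(-126) = 4/3 + 42 = 130/3 ≈ 43.333)
(H*V)*y(b) = ((411/10)*(130/3))*(-3) = 1781*(-3) = -5343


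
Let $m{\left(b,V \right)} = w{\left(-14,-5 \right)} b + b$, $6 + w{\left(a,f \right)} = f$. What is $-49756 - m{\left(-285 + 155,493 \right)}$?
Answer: $-51056$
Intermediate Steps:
$w{\left(a,f \right)} = -6 + f$
$m{\left(b,V \right)} = - 10 b$ ($m{\left(b,V \right)} = \left(-6 - 5\right) b + b = - 11 b + b = - 10 b$)
$-49756 - m{\left(-285 + 155,493 \right)} = -49756 - - 10 \left(-285 + 155\right) = -49756 - \left(-10\right) \left(-130\right) = -49756 - 1300 = -51056$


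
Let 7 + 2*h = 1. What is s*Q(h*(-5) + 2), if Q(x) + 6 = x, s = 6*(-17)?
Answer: -1122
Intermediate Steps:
h = -3 (h = -7/2 + (½)*1 = -7/2 + ½ = -3)
s = -102
Q(x) = -6 + x
s*Q(h*(-5) + 2) = -102*(-6 + (-3*(-5) + 2)) = -102*(-6 + (15 + 2)) = -102*(-6 + 17) = -102*11 = -1122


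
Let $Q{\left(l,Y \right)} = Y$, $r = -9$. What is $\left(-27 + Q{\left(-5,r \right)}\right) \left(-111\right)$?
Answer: $3996$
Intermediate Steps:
$\left(-27 + Q{\left(-5,r \right)}\right) \left(-111\right) = \left(-27 - 9\right) \left(-111\right) = \left(-36\right) \left(-111\right) = 3996$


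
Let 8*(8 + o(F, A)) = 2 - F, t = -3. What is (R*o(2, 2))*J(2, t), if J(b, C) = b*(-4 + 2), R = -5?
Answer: -160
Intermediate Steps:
J(b, C) = -2*b (J(b, C) = b*(-2) = -2*b)
o(F, A) = -31/4 - F/8 (o(F, A) = -8 + (2 - F)/8 = -8 + (¼ - F/8) = -31/4 - F/8)
(R*o(2, 2))*J(2, t) = (-5*(-31/4 - ⅛*2))*(-2*2) = -5*(-31/4 - ¼)*(-4) = -5*(-8)*(-4) = 40*(-4) = -160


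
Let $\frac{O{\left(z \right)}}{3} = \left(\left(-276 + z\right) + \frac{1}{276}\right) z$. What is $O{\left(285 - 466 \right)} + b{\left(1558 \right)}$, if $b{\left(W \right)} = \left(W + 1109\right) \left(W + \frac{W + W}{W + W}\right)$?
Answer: $\frac{405352187}{92} \approx 4.406 \cdot 10^{6}$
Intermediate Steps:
$O{\left(z \right)} = 3 z \left(- \frac{76175}{276} + z\right)$ ($O{\left(z \right)} = 3 \left(\left(-276 + z\right) + \frac{1}{276}\right) z = 3 \left(- \frac{76175}{276} + z\right) z = 3 z \left(- \frac{76175}{276} + z\right)$)
$b{\left(W \right)} = \left(1 + W\right) \left(1109 + W\right)$ ($b{\left(W \right)} = \left(1109 + W\right) \left(W + \frac{2 W}{2 W}\right) = \left(1109 + W\right) \left(W + 2 W \frac{1}{2 W}\right) = \left(1109 + W\right) \left(W + 1\right) = \left(1109 + W\right) \left(1 + W\right) = \left(1 + W\right) \left(1109 + W\right)$)
$O{\left(285 - 466 \right)} + b{\left(1558 \right)} = \frac{\left(285 - 466\right) \left(-76175 + 276 \left(285 - 466\right)\right)}{92} + \left(1109 + 1558^{2} + 1110 \cdot 1558\right) = \frac{1}{92} \left(-181\right) \left(-76175 + 276 \left(-181\right)\right) + \left(1109 + 2427364 + 1729380\right) = \frac{1}{92} \left(-181\right) \left(-76175 - 49956\right) + 4157853 = \frac{1}{92} \left(-181\right) \left(-126131\right) + 4157853 = \frac{22829711}{92} + 4157853 = \frac{405352187}{92}$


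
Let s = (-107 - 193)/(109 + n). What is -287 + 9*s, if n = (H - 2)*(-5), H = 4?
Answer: -3457/11 ≈ -314.27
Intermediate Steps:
n = -10 (n = (4 - 2)*(-5) = 2*(-5) = -10)
s = -100/33 (s = (-107 - 193)/(109 - 10) = -300/99 = -300*1/99 = -100/33 ≈ -3.0303)
-287 + 9*s = -287 + 9*(-100/33) = -287 - 300/11 = -3457/11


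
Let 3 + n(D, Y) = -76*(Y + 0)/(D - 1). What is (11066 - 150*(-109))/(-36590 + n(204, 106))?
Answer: -5565448/7436435 ≈ -0.74840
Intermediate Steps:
n(D, Y) = -3 - 76*Y/(-1 + D) (n(D, Y) = -3 - 76*(Y + 0)/(D - 1) = -3 - 76*Y/(-1 + D))
(11066 - 150*(-109))/(-36590 + n(204, 106)) = (11066 - 150*(-109))/(-36590 + (3 - 76*106 - 3*204)/(-1 + 204)) = (11066 + 16350)/(-36590 + (3 - 8056 - 612)/203) = 27416/(-36590 + (1/203)*(-8665)) = 27416/(-36590 - 8665/203) = 27416/(-7436435/203) = 27416*(-203/7436435) = -5565448/7436435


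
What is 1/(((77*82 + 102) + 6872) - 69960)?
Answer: -1/56672 ≈ -1.7645e-5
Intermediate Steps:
1/(((77*82 + 102) + 6872) - 69960) = 1/(((6314 + 102) + 6872) - 69960) = 1/((6416 + 6872) - 69960) = 1/(13288 - 69960) = 1/(-56672) = -1/56672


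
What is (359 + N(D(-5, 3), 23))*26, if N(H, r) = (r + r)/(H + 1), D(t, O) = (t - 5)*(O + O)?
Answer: 549510/59 ≈ 9313.7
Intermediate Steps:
D(t, O) = 2*O*(-5 + t) (D(t, O) = (-5 + t)*(2*O) = 2*O*(-5 + t))
N(H, r) = 2*r/(1 + H) (N(H, r) = (2*r)/(1 + H) = 2*r/(1 + H))
(359 + N(D(-5, 3), 23))*26 = (359 + 2*23/(1 + 2*3*(-5 - 5)))*26 = (359 + 2*23/(1 + 2*3*(-10)))*26 = (359 + 2*23/(1 - 60))*26 = (359 + 2*23/(-59))*26 = (359 + 2*23*(-1/59))*26 = (359 - 46/59)*26 = (21135/59)*26 = 549510/59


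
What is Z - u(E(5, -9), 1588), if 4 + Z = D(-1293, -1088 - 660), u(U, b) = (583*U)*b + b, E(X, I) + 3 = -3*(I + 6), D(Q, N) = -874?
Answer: -5557290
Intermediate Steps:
E(X, I) = -21 - 3*I (E(X, I) = -3 - 3*(I + 6) = -3 - 3*(6 + I) = -3 + (-18 - 3*I) = -21 - 3*I)
u(U, b) = b + 583*U*b (u(U, b) = 583*U*b + b = b + 583*U*b)
Z = -878 (Z = -4 - 874 = -878)
Z - u(E(5, -9), 1588) = -878 - 1588*(1 + 583*(-21 - 3*(-9))) = -878 - 1588*(1 + 583*(-21 + 27)) = -878 - 1588*(1 + 583*6) = -878 - 1588*(1 + 3498) = -878 - 1588*3499 = -878 - 1*5556412 = -878 - 5556412 = -5557290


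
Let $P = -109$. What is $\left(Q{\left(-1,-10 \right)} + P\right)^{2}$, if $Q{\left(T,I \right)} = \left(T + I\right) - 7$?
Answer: $16129$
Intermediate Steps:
$Q{\left(T,I \right)} = -7 + I + T$ ($Q{\left(T,I \right)} = \left(I + T\right) - 7 = -7 + I + T$)
$\left(Q{\left(-1,-10 \right)} + P\right)^{2} = \left(\left(-7 - 10 - 1\right) - 109\right)^{2} = \left(-18 - 109\right)^{2} = \left(-127\right)^{2} = 16129$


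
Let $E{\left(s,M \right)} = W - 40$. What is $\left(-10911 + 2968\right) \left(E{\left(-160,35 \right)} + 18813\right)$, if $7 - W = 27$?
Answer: $-148955079$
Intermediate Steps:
$W = -20$ ($W = 7 - 27 = -20$)
$E{\left(s,M \right)} = -60$ ($E{\left(s,M \right)} = -20 - 40 = -60$)
$\left(-10911 + 2968\right) \left(E{\left(-160,35 \right)} + 18813\right) = \left(-10911 + 2968\right) \left(-60 + 18813\right) = \left(-7943\right) 18753 = -148955079$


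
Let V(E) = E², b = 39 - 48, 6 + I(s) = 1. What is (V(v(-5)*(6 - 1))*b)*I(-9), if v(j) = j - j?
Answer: 0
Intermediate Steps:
v(j) = 0
I(s) = -5 (I(s) = -6 + 1 = -5)
b = -9
(V(v(-5)*(6 - 1))*b)*I(-9) = ((0*(6 - 1))²*(-9))*(-5) = ((0*5)²*(-9))*(-5) = (0²*(-9))*(-5) = (0*(-9))*(-5) = 0*(-5) = 0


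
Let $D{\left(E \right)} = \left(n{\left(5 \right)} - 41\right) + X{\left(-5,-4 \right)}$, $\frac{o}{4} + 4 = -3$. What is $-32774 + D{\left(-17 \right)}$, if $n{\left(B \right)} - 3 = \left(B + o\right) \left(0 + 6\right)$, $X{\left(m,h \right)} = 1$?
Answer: $-32949$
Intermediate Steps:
$o = -28$ ($o = -16 + 4 \left(-3\right) = -16 - 12 = -28$)
$n{\left(B \right)} = -165 + 6 B$ ($n{\left(B \right)} = 3 + \left(B - 28\right) \left(0 + 6\right) = 3 + \left(-28 + B\right) 6 = 3 + \left(-168 + 6 B\right) = -165 + 6 B$)
$D{\left(E \right)} = -175$ ($D{\left(E \right)} = \left(\left(-165 + 6 \cdot 5\right) - 41\right) + 1 = \left(\left(-165 + 30\right) - 41\right) + 1 = \left(-135 - 41\right) + 1 = -176 + 1 = -175$)
$-32774 + D{\left(-17 \right)} = -32774 - 175 = -32949$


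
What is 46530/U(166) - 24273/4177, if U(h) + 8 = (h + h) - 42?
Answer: 664932/4177 ≈ 159.19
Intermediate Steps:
U(h) = -50 + 2*h (U(h) = -8 + ((h + h) - 42) = -8 + (2*h - 42) = -8 + (-42 + 2*h) = -50 + 2*h)
46530/U(166) - 24273/4177 = 46530/(-50 + 2*166) - 24273/4177 = 46530/(-50 + 332) - 24273*1/4177 = 46530/282 - 24273/4177 = 46530*(1/282) - 24273/4177 = 165 - 24273/4177 = 664932/4177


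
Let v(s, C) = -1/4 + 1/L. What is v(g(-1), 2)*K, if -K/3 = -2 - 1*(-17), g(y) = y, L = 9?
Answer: 25/4 ≈ 6.2500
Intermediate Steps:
K = -45 (K = -3*(-2 - 1*(-17)) = -3*(-2 + 17) = -3*15 = -45)
v(s, C) = -5/36 (v(s, C) = -1/4 + 1/9 = -1*¼ + 1*(⅑) = -¼ + ⅑ = -5/36)
v(g(-1), 2)*K = -5/36*(-45) = 25/4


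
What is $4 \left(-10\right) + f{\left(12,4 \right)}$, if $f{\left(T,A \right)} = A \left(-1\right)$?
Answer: $-44$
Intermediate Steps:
$f{\left(T,A \right)} = - A$
$4 \left(-10\right) + f{\left(12,4 \right)} = 4 \left(-10\right) - 4 = -40 - 4 = -44$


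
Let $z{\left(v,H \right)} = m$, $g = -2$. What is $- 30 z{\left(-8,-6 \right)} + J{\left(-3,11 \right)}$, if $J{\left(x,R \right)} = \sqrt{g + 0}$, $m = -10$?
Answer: $300 + i \sqrt{2} \approx 300.0 + 1.4142 i$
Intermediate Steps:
$z{\left(v,H \right)} = -10$
$J{\left(x,R \right)} = i \sqrt{2}$ ($J{\left(x,R \right)} = \sqrt{-2 + 0} = \sqrt{-2} = i \sqrt{2}$)
$- 30 z{\left(-8,-6 \right)} + J{\left(-3,11 \right)} = \left(-30\right) \left(-10\right) + i \sqrt{2} = 300 + i \sqrt{2}$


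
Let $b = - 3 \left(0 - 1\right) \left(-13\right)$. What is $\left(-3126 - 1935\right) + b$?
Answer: $-5100$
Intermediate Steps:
$b = -39$ ($b = \left(-3\right) \left(-1\right) \left(-13\right) = 3 \left(-13\right) = -39$)
$\left(-3126 - 1935\right) + b = \left(-3126 - 1935\right) - 39 = -5061 - 39 = -5100$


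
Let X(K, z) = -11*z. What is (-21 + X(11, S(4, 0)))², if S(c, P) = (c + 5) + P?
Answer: 14400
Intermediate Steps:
S(c, P) = 5 + P + c (S(c, P) = (5 + c) + P = 5 + P + c)
X(K, z) = -11*z
(-21 + X(11, S(4, 0)))² = (-21 - 11*(5 + 0 + 4))² = (-21 - 11*9)² = (-21 - 99)² = (-120)² = 14400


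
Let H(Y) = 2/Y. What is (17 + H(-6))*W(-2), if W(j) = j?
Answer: -100/3 ≈ -33.333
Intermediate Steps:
(17 + H(-6))*W(-2) = (17 + 2/(-6))*(-2) = (17 + 2*(-⅙))*(-2) = (17 - ⅓)*(-2) = (50/3)*(-2) = -100/3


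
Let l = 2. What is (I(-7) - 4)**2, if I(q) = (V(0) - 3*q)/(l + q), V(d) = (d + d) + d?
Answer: 1681/25 ≈ 67.240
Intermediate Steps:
V(d) = 3*d (V(d) = 2*d + d = 3*d)
I(q) = -3*q/(2 + q) (I(q) = (3*0 - 3*q)/(2 + q) = (0 - 3*q)/(2 + q) = (-3*q)/(2 + q) = -3*q/(2 + q))
(I(-7) - 4)**2 = (-3*(-7)/(2 - 7) - 4)**2 = (-3*(-7)/(-5) - 4)**2 = (-3*(-7)*(-1/5) - 4)**2 = (-21/5 - 4)**2 = (-41/5)**2 = 1681/25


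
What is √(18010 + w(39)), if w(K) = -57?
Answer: √17953 ≈ 133.99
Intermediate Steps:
√(18010 + w(39)) = √(18010 - 57) = √17953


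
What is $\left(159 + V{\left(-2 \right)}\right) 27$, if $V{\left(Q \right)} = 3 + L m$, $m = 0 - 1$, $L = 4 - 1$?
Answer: $4293$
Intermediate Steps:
$L = 3$
$m = -1$
$V{\left(Q \right)} = 0$ ($V{\left(Q \right)} = 3 + 3 \left(-1\right) = 3 - 3 = 0$)
$\left(159 + V{\left(-2 \right)}\right) 27 = \left(159 + 0\right) 27 = 159 \cdot 27 = 4293$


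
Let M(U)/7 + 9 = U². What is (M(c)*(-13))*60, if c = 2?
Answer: 27300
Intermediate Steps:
M(U) = -63 + 7*U²
(M(c)*(-13))*60 = ((-63 + 7*2²)*(-13))*60 = ((-63 + 7*4)*(-13))*60 = ((-63 + 28)*(-13))*60 = -35*(-13)*60 = 455*60 = 27300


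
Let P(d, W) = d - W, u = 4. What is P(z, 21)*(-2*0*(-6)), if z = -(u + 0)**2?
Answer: 0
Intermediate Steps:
z = -16 (z = -(4 + 0)**2 = -1*4**2 = -1*16 = -16)
P(z, 21)*(-2*0*(-6)) = (-16 - 1*21)*(-2*0*(-6)) = (-16 - 21)*(0*(-6)) = -37*0 = 0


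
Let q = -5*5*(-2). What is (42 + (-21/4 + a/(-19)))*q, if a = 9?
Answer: 68925/38 ≈ 1813.8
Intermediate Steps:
q = 50 (q = -25*(-2) = 50)
(42 + (-21/4 + a/(-19)))*q = (42 + (-21/4 + 9/(-19)))*50 = (42 + (-21*1/4 + 9*(-1/19)))*50 = (42 + (-21/4 - 9/19))*50 = (42 - 435/76)*50 = (2757/76)*50 = 68925/38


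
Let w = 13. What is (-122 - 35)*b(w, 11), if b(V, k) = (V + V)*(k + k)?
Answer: -89804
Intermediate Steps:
b(V, k) = 4*V*k (b(V, k) = (2*V)*(2*k) = 4*V*k)
(-122 - 35)*b(w, 11) = (-122 - 35)*(4*13*11) = -157*572 = -89804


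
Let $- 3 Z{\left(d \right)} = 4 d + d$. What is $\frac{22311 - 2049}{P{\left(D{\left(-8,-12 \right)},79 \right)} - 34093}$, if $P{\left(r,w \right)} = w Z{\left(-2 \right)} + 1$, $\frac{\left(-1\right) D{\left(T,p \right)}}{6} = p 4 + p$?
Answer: $- \frac{2763}{4613} \approx -0.59896$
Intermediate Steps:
$D{\left(T,p \right)} = - 30 p$ ($D{\left(T,p \right)} = - 6 \left(p 4 + p\right) = - 6 \left(4 p + p\right) = - 6 \cdot 5 p = - 30 p$)
$Z{\left(d \right)} = - \frac{5 d}{3}$ ($Z{\left(d \right)} = - \frac{4 d + d}{3} = - \frac{5 d}{3}$)
$P{\left(r,w \right)} = 1 + \frac{10 w}{3}$ ($P{\left(r,w \right)} = w \left(\left(- \frac{5}{3}\right) \left(-2\right)\right) + 1 = w \frac{10}{3} + 1 = \frac{10 w}{3} + 1 = 1 + \frac{10 w}{3}$)
$\frac{22311 - 2049}{P{\left(D{\left(-8,-12 \right)},79 \right)} - 34093} = \frac{22311 - 2049}{\left(1 + \frac{10}{3} \cdot 79\right) - 34093} = \frac{20262}{\left(1 + \frac{790}{3}\right) - 34093} = \frac{20262}{\frac{793}{3} - 34093} = \frac{20262}{- \frac{101486}{3}} = 20262 \left(- \frac{3}{101486}\right) = - \frac{2763}{4613}$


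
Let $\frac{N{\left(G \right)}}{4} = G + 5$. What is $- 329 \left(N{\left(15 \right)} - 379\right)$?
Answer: $98371$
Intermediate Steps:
$N{\left(G \right)} = 20 + 4 G$ ($N{\left(G \right)} = 4 \left(G + 5\right) = 4 \left(5 + G\right) = 20 + 4 G$)
$- 329 \left(N{\left(15 \right)} - 379\right) = - 329 \left(\left(20 + 4 \cdot 15\right) - 379\right) = - 329 \left(\left(20 + 60\right) - 379\right) = - 329 \left(80 - 379\right) = \left(-329\right) \left(-299\right) = 98371$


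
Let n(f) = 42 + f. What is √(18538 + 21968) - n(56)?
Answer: -98 + √40506 ≈ 103.26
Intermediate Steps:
√(18538 + 21968) - n(56) = √(18538 + 21968) - (42 + 56) = √40506 - 1*98 = √40506 - 98 = -98 + √40506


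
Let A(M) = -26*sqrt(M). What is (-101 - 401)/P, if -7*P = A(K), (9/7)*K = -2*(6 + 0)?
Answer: 251*I*sqrt(21)/26 ≈ 44.24*I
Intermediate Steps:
K = -28/3 (K = 7*(-2*(6 + 0))/9 = 7*(-2*6)/9 = (7/9)*(-12) = -28/3 ≈ -9.3333)
P = 52*I*sqrt(21)/21 (P = -(-26)*sqrt(-28/3)/7 = -(-26)*2*I*sqrt(21)/3/7 = -(-52)*I*sqrt(21)/21 = 52*I*sqrt(21)/21 ≈ 11.347*I)
(-101 - 401)/P = (-101 - 401)/((52*I*sqrt(21)/21)) = -(-251)*I*sqrt(21)/26 = 251*I*sqrt(21)/26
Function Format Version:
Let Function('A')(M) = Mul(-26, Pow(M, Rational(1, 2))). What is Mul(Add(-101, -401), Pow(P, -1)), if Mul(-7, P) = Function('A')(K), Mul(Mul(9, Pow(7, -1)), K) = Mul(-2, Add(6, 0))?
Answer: Mul(Rational(251, 26), I, Pow(21, Rational(1, 2))) ≈ Mul(44.240, I)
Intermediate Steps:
K = Rational(-28, 3) (K = Mul(Rational(7, 9), Mul(-2, Add(6, 0))) = Mul(Rational(7, 9), Mul(-2, 6)) = Mul(Rational(7, 9), -12) = Rational(-28, 3) ≈ -9.3333)
P = Mul(Rational(52, 21), I, Pow(21, Rational(1, 2))) (P = Mul(Rational(-1, 7), Mul(-26, Pow(Rational(-28, 3), Rational(1, 2)))) = Mul(Rational(-1, 7), Mul(-26, Mul(Rational(2, 3), I, Pow(21, Rational(1, 2))))) = Mul(Rational(-1, 7), Mul(Rational(-52, 3), I, Pow(21, Rational(1, 2)))) = Mul(Rational(52, 21), I, Pow(21, Rational(1, 2))) ≈ Mul(11.347, I))
Mul(Add(-101, -401), Pow(P, -1)) = Mul(Add(-101, -401), Pow(Mul(Rational(52, 21), I, Pow(21, Rational(1, 2))), -1)) = Mul(-502, Mul(Rational(-1, 52), I, Pow(21, Rational(1, 2)))) = Mul(Rational(251, 26), I, Pow(21, Rational(1, 2)))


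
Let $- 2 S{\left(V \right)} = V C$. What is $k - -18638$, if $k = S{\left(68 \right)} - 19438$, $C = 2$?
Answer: $-868$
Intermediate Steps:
$S{\left(V \right)} = - V$ ($S{\left(V \right)} = - \frac{V 2}{2} = - \frac{2 V}{2} = - V$)
$k = -19506$ ($k = \left(-1\right) 68 - 19438 = -68 - 19438 = -19506$)
$k - -18638 = -19506 - -18638 = -19506 + 18638 = -868$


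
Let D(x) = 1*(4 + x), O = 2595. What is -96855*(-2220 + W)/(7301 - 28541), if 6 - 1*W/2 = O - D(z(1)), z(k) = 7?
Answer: -5953354/177 ≈ -33635.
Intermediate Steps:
D(x) = 4 + x
W = -5156 (W = 12 - 2*(2595 - (4 + 7)) = 12 - 2*(2595 - 1*11) = 12 - 2*(2595 - 11) = 12 - 2*2584 = 12 - 5168 = -5156)
-96855*(-2220 + W)/(7301 - 28541) = -96855*(-2220 - 5156)/(7301 - 28541) = -96855/((-21240/(-7376))) = -96855/((-21240*(-1/7376))) = -96855/2655/922 = -96855*922/2655 = -5953354/177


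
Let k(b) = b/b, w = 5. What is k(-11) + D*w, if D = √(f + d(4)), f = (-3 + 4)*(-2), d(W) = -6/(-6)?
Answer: 1 + 5*I ≈ 1.0 + 5.0*I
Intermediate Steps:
k(b) = 1
d(W) = 1 (d(W) = -6*(-⅙) = 1)
f = -2 (f = 1*(-2) = -2)
D = I (D = √(-2 + 1) = √(-1) = I ≈ 1.0*I)
k(-11) + D*w = 1 + I*5 = 1 + 5*I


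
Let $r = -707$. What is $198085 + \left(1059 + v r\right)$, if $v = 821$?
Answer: $-381303$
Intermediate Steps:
$198085 + \left(1059 + v r\right) = 198085 + \left(1059 + 821 \left(-707\right)\right) = 198085 + \left(1059 - 580447\right) = 198085 - 579388 = -381303$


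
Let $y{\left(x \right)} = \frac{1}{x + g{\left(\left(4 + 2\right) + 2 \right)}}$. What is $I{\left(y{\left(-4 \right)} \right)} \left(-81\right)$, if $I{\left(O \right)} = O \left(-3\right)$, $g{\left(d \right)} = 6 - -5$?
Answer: $\frac{243}{7} \approx 34.714$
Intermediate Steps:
$g{\left(d \right)} = 11$ ($g{\left(d \right)} = 6 + 5 = 11$)
$y{\left(x \right)} = \frac{1}{11 + x}$ ($y{\left(x \right)} = \frac{1}{x + 11} = \frac{1}{11 + x}$)
$I{\left(O \right)} = - 3 O$
$I{\left(y{\left(-4 \right)} \right)} \left(-81\right) = - \frac{3}{11 - 4} \left(-81\right) = - \frac{3}{7} \left(-81\right) = \left(-3\right) \frac{1}{7} \left(-81\right) = \left(- \frac{3}{7}\right) \left(-81\right) = \frac{243}{7}$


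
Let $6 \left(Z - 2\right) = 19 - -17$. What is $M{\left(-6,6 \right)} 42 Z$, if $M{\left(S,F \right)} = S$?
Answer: $-2016$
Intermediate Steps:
$Z = 8$ ($Z = 2 + \frac{19 - -17}{6} = 2 + \frac{19 + 17}{6} = 2 + \frac{1}{6} \cdot 36 = 2 + 6 = 8$)
$M{\left(-6,6 \right)} 42 Z = \left(-6\right) 42 \cdot 8 = \left(-252\right) 8 = -2016$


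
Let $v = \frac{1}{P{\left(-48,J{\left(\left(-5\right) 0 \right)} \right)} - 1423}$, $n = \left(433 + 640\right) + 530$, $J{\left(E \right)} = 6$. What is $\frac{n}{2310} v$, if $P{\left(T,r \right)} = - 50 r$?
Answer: $- \frac{229}{568590} \approx -0.00040275$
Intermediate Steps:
$n = 1603$ ($n = 1073 + 530 = 1603$)
$v = - \frac{1}{1723}$ ($v = \frac{1}{\left(-50\right) 6 - 1423} = \frac{1}{-300 - 1423} = \frac{1}{-1723} = - \frac{1}{1723} \approx -0.00058038$)
$\frac{n}{2310} v = \frac{1603}{2310} \left(- \frac{1}{1723}\right) = 1603 \cdot \frac{1}{2310} \left(- \frac{1}{1723}\right) = \frac{229}{330} \left(- \frac{1}{1723}\right) = - \frac{229}{568590}$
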